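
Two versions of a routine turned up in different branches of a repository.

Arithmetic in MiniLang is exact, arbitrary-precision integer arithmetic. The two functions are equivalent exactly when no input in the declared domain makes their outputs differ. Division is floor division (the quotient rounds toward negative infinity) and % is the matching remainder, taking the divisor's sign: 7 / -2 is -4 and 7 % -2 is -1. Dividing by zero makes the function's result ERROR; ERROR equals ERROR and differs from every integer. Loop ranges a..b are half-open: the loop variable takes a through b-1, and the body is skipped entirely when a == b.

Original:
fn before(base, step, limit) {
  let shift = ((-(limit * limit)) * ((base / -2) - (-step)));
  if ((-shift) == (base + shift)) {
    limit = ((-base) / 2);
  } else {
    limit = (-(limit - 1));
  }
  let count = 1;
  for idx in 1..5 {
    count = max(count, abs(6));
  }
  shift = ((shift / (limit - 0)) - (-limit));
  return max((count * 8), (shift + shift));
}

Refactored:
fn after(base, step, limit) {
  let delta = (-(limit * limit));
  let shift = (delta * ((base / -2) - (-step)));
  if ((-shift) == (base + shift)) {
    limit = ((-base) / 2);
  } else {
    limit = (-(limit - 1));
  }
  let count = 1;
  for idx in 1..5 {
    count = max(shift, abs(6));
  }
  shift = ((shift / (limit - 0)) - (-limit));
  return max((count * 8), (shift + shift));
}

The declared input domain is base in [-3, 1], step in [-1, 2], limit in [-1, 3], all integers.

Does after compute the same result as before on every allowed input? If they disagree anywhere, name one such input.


Consider the input base=-1, step=-1, limit=3.
before: shift := 9 | ((-shift) == (base + shift)): false | limit := -2 | count := 1 | iter idx=1: | count := 6 | iter idx=2: | count := 6 | iter idx=3: | count := 6 | iter idx=4: | count := 6 | shift := -7 | result 48
after: delta := -9 | shift := 9 | ((-shift) == (base + shift)): false | limit := -2 | count := 1 | iter idx=1: | count := 9 | iter idx=2: | count := 9 | iter idx=3: | count := 9 | iter idx=4: | count := 9 | shift := -7 | result 72
48 vs 72 — the two versions disagree here.
verdict: not equivalent; witness: base=-1, step=-1, limit=3


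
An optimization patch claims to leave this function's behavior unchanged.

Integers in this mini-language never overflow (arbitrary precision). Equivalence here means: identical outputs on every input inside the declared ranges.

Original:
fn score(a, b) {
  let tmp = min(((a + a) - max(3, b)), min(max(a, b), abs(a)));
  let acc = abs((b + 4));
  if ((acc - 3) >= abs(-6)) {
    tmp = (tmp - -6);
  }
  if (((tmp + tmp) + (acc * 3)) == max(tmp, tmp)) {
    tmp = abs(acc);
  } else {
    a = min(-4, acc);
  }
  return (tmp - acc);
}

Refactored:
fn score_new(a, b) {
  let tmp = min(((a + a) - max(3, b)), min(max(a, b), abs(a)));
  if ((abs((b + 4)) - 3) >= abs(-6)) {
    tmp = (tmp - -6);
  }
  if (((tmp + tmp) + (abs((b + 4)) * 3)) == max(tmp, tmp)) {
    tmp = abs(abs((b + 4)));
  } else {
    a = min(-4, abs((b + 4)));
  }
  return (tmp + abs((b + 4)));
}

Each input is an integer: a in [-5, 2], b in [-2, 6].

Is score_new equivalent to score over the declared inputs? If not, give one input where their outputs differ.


There is a counterexample at a=-5, b=-2: -15 on one side, -11 on the other.
score: tmp becomes -13; next acc becomes 2; next ((acc - 3) >= abs(-6)) evaluates to false; next (((tmp + tmp) + (acc * 3)) == max(tmp, tmp)) evaluates to false; next a becomes -4; next final value -15
score_new: tmp becomes -13; next ((abs((b + 4)) - 3) >= abs(-6)) evaluates to false; next (((tmp + tmp) + (abs((b + 4)) * 3)) == max(tmp, tmp)) evaluates to false; next a becomes -4; next final value -11
verdict: not equivalent; witness: a=-5, b=-2


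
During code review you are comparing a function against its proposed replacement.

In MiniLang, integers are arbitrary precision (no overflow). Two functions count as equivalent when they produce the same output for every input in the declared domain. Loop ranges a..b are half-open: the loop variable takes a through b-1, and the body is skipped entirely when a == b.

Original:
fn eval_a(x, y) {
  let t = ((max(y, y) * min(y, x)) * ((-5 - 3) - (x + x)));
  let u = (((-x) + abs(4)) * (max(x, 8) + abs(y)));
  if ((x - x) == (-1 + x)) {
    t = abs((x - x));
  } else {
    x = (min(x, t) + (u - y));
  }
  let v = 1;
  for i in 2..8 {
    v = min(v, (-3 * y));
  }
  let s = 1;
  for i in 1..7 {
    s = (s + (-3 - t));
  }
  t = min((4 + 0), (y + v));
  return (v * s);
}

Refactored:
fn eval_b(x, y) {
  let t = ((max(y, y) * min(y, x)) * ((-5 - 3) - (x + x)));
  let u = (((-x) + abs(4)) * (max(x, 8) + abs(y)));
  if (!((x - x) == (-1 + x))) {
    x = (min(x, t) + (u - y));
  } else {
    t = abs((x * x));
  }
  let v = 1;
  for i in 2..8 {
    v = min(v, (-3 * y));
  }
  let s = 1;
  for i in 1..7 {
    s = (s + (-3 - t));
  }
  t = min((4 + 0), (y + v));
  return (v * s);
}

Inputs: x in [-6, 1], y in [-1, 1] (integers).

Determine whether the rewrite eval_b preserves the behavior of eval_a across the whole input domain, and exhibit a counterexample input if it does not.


These are not equivalent — on x=1, y=-1 the outputs split (-17 vs -23).
eval_a: t := -10 | u := 27 | ((x - x) == (-1 + x)): true | t := 0 | v := 1 | iter i=2: | v := 1 | iter i=3: | v := 1 | iter i=4: | v := 1 | iter i=5: | v := 1 | iter i=6: | v := 1 | iter i=7: | v := 1 | s := 1 | iter i=1: | s := -2 | iter i=2: | s := -5 | iter i=3: | s := -8 | iter i=4: | s := -11 | iter i=5: | s := -14 | iter i=6: | s := -17 | t := 0 | result -17
eval_b: t := -10 | u := 27 | (!((x - x) == (-1 + x))): false | t := 1 | v := 1 | iter i=2: | v := 1 | iter i=3: | v := 1 | iter i=4: | v := 1 | iter i=5: | v := 1 | iter i=6: | v := 1 | iter i=7: | v := 1 | s := 1 | iter i=1: | s := -3 | iter i=2: | s := -7 | iter i=3: | s := -11 | iter i=4: | s := -15 | iter i=5: | s := -19 | iter i=6: | s := -23 | t := 0 | result -23
verdict: not equivalent; witness: x=1, y=-1


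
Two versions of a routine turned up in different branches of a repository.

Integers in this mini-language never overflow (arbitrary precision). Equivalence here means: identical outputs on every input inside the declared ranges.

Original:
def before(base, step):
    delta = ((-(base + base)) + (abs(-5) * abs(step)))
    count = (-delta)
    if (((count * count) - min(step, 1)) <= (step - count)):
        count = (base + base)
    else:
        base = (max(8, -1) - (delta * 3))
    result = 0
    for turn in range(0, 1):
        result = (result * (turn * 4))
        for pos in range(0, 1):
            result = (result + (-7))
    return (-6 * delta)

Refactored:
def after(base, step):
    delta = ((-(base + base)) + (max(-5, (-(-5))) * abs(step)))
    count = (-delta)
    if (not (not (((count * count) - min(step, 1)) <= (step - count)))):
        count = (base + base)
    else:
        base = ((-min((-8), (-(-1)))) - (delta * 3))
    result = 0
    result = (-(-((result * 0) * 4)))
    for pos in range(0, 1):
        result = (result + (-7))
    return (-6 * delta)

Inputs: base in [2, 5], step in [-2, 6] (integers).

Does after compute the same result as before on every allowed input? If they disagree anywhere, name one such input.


Reading the diff, among the changes: min/max/abs usage differs; also local variable names differ; also statement counts differ; also constant usage differs; also boolean connective usage differs; also loop structure differs.
As a probe, take base=5, step=-2: before runs delta = 0; count = 0; (((count * count) - min(step, 1)) <= (step - count)) -> false; base = 8; result = 0; [turn=0]; result = 0; [pos=0]; result = -7; return 0; after runs delta = 0; count = 0; (not (not (((count * count) - min(step, 1)) <= (step - count)))) -> false; base = 8; result = 0; result = 0; [pos=0]; result = -7; return 0; both end at 0.
Across all 36 domain points the two functions coincide.
verdict: equivalent


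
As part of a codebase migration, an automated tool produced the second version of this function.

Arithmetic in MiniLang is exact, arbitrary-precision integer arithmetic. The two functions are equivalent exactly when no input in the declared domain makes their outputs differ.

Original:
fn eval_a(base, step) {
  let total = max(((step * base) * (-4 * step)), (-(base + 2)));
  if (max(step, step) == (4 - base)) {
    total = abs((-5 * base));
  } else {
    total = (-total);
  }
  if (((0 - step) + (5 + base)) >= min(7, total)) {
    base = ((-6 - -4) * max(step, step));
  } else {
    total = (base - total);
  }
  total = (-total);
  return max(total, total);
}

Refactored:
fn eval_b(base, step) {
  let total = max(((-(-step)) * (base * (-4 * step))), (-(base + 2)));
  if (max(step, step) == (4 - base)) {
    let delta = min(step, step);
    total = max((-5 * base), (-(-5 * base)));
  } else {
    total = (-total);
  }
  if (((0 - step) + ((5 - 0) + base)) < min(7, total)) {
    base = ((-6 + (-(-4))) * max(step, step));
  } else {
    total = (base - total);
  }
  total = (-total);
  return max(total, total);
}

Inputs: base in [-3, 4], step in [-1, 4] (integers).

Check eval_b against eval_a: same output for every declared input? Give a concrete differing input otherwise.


base=-3, step=-1 yields 12 from eval_a but -9 from eval_b.
verdict: not equivalent; witness: base=-3, step=-1


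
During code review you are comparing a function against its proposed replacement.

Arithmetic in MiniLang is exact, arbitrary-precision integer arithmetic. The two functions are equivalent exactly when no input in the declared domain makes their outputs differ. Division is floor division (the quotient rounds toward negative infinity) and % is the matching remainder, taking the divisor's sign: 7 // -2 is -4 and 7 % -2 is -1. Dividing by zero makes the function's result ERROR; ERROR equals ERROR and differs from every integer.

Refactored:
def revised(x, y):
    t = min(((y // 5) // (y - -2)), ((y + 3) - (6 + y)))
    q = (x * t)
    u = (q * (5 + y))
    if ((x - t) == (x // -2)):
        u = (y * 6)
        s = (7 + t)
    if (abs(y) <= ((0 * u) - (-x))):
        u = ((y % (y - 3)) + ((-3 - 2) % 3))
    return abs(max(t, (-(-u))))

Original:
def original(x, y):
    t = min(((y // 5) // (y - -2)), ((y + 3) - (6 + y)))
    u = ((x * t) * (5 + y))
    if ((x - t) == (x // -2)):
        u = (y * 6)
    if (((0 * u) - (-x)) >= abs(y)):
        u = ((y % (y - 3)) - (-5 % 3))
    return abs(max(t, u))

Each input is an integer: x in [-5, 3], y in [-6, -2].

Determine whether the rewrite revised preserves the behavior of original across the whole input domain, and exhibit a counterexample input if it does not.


Evaluate both at x=3, y=-3.
original: t = -3; u = -18; ((x - t) == (x // -2)) -> false; (((0 * u) - (-x)) >= abs(y)) -> true; u = -4; return 3
revised: t = -3; q = -9; u = -18; ((x - t) == (x // -2)) -> false; (abs(y) <= ((0 * u) - (-x))) -> true; u = -2; return 2
3 and 2 differ, so these are not the same function on this domain.
verdict: not equivalent; witness: x=3, y=-3


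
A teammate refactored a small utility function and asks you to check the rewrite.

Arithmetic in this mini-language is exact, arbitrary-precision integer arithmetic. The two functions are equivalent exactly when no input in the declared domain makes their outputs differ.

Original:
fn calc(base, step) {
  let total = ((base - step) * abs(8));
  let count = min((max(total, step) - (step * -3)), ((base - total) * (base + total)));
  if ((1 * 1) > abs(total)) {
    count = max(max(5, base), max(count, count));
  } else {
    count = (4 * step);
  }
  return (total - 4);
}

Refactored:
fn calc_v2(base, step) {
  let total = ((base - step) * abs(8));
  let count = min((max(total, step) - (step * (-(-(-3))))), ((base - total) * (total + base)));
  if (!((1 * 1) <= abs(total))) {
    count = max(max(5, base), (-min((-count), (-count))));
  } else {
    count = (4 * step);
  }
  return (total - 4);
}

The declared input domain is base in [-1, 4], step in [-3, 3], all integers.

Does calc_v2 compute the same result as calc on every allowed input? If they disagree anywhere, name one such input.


Equivalent — the differences include boolean connective usage differs, and min/max/abs usage differs, and comparison usage differs, yet no declared input distinguishes the two.
As a probe, take base=2, step=-2: calc runs total becomes 32; next count becomes -1020; next ((1 * 1) > abs(total)) evaluates to false; next count becomes -8; next final value 28; calc_v2 runs total becomes 32; next count becomes -1020; next (!((1 * 1) <= abs(total))) evaluates to false; next count becomes -8; next final value 28; both end at 28.
Across all 42 domain points the two functions coincide.
verdict: equivalent


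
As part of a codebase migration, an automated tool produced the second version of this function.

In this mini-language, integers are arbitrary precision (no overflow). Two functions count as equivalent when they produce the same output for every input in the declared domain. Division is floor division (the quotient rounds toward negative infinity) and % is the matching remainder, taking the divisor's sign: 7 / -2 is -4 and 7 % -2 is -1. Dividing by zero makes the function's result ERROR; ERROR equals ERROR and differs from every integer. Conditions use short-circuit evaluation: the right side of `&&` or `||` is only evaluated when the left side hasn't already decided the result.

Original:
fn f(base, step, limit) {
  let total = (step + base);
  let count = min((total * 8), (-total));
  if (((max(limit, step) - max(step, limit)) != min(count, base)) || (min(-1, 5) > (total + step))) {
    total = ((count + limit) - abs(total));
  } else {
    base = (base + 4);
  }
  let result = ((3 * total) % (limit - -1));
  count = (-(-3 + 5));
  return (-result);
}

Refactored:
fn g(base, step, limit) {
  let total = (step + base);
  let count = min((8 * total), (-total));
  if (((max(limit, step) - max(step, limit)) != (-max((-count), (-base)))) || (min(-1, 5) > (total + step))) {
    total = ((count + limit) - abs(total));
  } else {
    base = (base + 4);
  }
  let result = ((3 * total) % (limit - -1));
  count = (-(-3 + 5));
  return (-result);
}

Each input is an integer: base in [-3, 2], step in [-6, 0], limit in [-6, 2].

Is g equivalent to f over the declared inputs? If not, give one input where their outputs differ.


Changes here: min/max/abs usage differs; the full 378-point sweep finds no disagreement.
verdict: equivalent


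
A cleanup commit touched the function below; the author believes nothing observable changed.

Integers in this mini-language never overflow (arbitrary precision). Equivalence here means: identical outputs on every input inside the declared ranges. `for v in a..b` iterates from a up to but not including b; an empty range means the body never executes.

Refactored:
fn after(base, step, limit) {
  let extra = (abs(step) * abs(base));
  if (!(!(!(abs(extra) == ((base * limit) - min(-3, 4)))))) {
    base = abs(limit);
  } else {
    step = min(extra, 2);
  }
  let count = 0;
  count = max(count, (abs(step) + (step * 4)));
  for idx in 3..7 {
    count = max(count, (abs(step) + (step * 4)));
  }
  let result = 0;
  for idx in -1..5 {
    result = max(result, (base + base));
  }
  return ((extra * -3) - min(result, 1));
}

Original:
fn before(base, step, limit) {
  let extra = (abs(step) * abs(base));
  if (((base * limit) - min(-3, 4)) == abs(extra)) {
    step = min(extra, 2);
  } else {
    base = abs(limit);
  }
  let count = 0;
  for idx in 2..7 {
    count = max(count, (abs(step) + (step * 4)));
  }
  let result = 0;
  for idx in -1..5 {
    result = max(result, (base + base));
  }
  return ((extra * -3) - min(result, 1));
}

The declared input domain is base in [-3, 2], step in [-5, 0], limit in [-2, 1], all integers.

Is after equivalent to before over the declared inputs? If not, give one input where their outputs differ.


The two versions differ — the changes include constant usage differs, plus loop structure differs, plus statement counts differ, plus boolean connective usage differs, plus arithmetic usage differs, plus min/max/abs usage differs.
Tracing base=-2, step=-2, limit=0: before: extra=4, then (((base * limit) - min(-3, 4)) == abs(extra)) is false, then base=0, then count=0, then (idx=2), then count=0, then (idx=3), then count=0, then (idx=4), then count=0, then (idx=5), then count=0, then (idx=6), then count=0, then result=0, then (idx=-1), then result=0, then (idx=0), then result=0, then (idx=1), then result=0, then (idx=2), then result=0, then (idx=3), then result=0, then (idx=4), then result=0, then returns -12 | after: extra=4, then (!(!(!(abs(extra) == ((base * limit) - min(-3, 4)))))) is true, then base=0, then count=0, then count=0, then (idx=3), then count=0, then (idx=4), then count=0, then (idx=5), then count=0, then (idx=6), then count=0, then result=0, then (idx=-1), then result=0, then (idx=0), then result=0, then (idx=1), then result=0, then (idx=2), then result=0, then (idx=3), then result=0, then (idx=4), then result=0, then returns -12 — matching result -12.
Checked all 144 inputs in the declared domain: the outputs agree on every one.
verdict: equivalent


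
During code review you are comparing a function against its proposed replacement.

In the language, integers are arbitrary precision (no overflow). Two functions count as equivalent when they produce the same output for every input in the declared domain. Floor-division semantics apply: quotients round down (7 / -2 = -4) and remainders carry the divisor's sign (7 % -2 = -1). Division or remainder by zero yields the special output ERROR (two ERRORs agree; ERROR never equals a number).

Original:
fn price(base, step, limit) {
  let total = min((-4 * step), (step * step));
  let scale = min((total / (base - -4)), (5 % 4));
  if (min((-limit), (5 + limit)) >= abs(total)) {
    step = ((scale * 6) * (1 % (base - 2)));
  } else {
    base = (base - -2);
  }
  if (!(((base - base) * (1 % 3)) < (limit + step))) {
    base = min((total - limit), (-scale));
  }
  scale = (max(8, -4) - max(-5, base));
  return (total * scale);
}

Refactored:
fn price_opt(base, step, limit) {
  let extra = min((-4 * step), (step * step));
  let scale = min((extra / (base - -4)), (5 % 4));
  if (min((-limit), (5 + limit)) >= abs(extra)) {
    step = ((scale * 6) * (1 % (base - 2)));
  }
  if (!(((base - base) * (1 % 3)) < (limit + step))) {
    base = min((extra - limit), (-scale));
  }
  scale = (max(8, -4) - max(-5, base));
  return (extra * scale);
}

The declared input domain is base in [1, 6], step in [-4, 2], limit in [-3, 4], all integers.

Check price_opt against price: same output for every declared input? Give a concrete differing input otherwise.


There is a counterexample at base=1, step=-3, limit=4: 45 on one side, 63 on the other.
price: total=9, then scale=1, then (min((-limit), (5 + limit)) >= abs(total)) is false, then base=3, then (!(((base - base) * (1 % 3)) < (limit + step))) is false, then scale=5, then returns 45
price_opt: extra=9, then scale=1, then (min((-limit), (5 + limit)) >= abs(extra)) is false, then (!(((base - base) * (1 % 3)) < (limit + step))) is false, then scale=7, then returns 63
verdict: not equivalent; witness: base=1, step=-3, limit=4


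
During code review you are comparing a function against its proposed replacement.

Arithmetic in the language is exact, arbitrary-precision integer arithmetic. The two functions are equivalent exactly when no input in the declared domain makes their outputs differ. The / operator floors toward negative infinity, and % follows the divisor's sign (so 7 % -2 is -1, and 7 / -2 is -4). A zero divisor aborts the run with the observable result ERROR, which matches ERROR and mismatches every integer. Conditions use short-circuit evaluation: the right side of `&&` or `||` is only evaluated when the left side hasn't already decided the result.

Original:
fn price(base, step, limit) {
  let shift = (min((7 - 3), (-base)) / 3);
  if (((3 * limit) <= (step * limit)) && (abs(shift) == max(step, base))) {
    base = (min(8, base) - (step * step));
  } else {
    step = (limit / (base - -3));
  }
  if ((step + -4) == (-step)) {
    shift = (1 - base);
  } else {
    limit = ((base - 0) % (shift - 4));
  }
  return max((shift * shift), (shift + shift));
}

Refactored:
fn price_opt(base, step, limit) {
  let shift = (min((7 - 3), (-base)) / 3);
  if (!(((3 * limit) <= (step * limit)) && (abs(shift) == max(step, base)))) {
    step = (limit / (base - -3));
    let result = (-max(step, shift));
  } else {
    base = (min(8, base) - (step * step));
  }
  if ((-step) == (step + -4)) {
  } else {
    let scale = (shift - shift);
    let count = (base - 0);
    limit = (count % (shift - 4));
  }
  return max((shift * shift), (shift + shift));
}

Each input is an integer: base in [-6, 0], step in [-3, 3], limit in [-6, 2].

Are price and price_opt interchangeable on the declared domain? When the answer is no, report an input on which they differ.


These are not equivalent — on base=-6, step=-3, limit=-6 the outputs split (49 vs 2).
price: shift = 1; (((3 * limit) <= (step * limit)) && (abs(shift) == max(step, base))) -> false; step = 2; ((step + -4) == (-step)) -> true; shift = 7; return 49
price_opt: shift = 1; (!(((3 * limit) <= (step * limit)) && (abs(shift) == max(step, base)))) -> true; step = 2; result = -2; ((-step) == (step + -4)) -> true; return 2
verdict: not equivalent; witness: base=-6, step=-3, limit=-6


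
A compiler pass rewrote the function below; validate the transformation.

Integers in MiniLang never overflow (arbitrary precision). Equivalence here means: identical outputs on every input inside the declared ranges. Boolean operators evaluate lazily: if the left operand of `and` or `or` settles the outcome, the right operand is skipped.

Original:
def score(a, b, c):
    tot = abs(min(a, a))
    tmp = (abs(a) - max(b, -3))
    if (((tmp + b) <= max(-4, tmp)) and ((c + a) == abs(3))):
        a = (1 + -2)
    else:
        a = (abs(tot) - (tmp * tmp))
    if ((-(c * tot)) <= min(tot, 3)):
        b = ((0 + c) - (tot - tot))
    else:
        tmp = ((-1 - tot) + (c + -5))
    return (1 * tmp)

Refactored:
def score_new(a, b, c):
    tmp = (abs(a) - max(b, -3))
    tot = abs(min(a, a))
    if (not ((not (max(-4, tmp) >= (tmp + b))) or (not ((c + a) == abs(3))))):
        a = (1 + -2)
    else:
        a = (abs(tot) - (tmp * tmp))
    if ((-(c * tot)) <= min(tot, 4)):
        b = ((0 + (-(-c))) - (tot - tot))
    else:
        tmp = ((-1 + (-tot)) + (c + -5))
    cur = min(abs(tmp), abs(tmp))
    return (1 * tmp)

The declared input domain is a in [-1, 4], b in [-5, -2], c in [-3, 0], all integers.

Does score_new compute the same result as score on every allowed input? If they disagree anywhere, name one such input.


Evaluate both at a=4, b=-5, c=-1.
score: tot := 4 | tmp := 7 | (((tmp + b) <= max(-4, tmp)) and ((c + a) == abs(3))): true | a := -1 | ((-(c * tot)) <= min(tot, 3)): false | tmp := -11 | result -11
score_new: tmp := 7 | tot := 4 | (not ((not (max(-4, tmp) >= (tmp + b))) or (not ((c + a) == abs(3))))): true | a := -1 | ((-(c * tot)) <= min(tot, 4)): true | b := -1 | cur := 7 | result 7
-11 and 7 differ, so these are not the same function on this domain.
verdict: not equivalent; witness: a=4, b=-5, c=-1


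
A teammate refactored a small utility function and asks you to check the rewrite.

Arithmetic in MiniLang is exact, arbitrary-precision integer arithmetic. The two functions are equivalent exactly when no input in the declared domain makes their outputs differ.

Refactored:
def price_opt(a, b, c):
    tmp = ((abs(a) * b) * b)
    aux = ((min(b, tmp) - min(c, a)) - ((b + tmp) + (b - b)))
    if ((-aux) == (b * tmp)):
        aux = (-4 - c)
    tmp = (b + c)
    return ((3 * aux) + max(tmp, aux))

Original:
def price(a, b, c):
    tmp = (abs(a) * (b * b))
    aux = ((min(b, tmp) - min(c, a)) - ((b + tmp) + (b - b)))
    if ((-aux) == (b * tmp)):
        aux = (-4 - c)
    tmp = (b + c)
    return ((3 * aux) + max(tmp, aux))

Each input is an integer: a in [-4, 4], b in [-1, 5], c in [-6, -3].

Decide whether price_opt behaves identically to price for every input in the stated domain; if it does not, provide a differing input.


This is a faithful refactor — same computation, different form, but the computed results match everywhere.
One worked example (a=-3, b=-1, c=-5) — price: tmp = 3; aux = 2; ((-aux) == (b * tmp)) -> false; tmp = -6; return 8; price_opt: tmp = 3; aux = 2; ((-aux) == (b * tmp)) -> false; tmp = -6; return 8; agreement on 8.
Checked all 252 inputs in the declared domain: the outputs agree on every one.
verdict: equivalent


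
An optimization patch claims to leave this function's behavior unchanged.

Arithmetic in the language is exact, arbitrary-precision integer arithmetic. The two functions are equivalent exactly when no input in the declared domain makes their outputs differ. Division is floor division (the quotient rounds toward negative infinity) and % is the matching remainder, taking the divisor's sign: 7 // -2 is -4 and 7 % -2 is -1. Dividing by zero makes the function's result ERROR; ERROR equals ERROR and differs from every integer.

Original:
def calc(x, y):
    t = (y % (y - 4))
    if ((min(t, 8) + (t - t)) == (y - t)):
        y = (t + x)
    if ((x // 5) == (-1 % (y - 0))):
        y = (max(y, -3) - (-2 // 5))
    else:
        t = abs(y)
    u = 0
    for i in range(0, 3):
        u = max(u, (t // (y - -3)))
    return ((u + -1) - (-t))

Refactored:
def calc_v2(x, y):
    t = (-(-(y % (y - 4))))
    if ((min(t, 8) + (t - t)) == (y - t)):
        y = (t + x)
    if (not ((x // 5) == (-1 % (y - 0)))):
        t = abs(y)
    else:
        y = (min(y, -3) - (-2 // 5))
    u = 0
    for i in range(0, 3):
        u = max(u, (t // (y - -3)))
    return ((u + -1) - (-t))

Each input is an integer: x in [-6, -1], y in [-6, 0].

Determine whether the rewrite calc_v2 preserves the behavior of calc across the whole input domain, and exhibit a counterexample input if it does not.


Evaluate both at x=-5, y=-6.
calc: t = -6; ((min(t, 8) + (t - t)) == (y - t)) -> false; ((x // 5) == (-1 % (y - 0))) -> true; y = -2; u = 0; [i=0]; u = 0; [i=1]; u = 0; [i=2]; u = 0; return -7
calc_v2: t = -6; ((min(t, 8) + (t - t)) == (y - t)) -> false; (not ((x // 5) == (-1 % (y - 0)))) -> false; y = -5; u = 0; [i=0]; u = 3; [i=1]; u = 3; [i=2]; u = 3; return -4
-7 against -4: the behavior changed.
verdict: not equivalent; witness: x=-5, y=-6


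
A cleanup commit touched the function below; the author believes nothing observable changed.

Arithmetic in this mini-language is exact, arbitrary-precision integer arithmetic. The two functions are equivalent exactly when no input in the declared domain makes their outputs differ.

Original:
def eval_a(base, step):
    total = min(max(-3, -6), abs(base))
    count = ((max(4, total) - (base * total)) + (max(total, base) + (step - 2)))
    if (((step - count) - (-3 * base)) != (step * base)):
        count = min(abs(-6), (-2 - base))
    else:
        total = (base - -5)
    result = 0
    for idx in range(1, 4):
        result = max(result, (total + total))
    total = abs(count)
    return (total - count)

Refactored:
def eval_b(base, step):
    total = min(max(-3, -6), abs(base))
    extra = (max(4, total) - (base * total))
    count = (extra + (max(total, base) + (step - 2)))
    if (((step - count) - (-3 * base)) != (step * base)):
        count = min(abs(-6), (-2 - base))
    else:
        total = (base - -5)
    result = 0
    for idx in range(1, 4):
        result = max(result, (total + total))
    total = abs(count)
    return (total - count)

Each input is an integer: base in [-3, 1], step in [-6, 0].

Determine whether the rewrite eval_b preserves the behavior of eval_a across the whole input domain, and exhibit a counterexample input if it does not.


Comparing the listings, the differences include: local variable names differ, statement counts differ.
As a probe, take base=-3, step=-5: eval_a runs total = -3; count = -15; (((step - count) - (-3 * base)) != (step * base)) -> true; count = 1; result = 0; [idx=1]; result = 0; [idx=2]; result = 0; [idx=3]; result = 0; total = 1; return 0; eval_b runs total = -3; extra = -5; count = -15; (((step - count) - (-3 * base)) != (step * base)) -> true; count = 1; result = 0; [idx=1]; result = 0; [idx=2]; result = 0; [idx=3]; result = 0; total = 1; return 0; both end at 0.
Sweeping the whole domain (35 inputs) finds no disagreement.
verdict: equivalent


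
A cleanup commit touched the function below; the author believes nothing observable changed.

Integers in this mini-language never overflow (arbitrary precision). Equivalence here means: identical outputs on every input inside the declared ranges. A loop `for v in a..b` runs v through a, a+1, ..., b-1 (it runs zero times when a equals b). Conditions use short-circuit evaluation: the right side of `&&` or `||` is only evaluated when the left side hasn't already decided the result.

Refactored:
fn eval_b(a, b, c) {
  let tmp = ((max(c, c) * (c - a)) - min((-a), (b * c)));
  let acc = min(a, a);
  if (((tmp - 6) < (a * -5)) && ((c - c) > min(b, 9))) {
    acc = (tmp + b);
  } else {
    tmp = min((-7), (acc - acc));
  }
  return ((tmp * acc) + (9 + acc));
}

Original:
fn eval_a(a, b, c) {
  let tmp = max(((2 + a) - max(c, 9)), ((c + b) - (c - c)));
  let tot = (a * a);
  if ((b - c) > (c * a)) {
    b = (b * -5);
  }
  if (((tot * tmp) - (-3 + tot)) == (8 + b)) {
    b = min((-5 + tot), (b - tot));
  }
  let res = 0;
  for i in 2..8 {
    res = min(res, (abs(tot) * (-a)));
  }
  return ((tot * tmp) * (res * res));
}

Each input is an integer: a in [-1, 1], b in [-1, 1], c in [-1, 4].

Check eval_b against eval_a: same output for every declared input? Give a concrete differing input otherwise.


Not equivalent: a=-1, b=-1, c=-1 separates them (0 vs 9).
eval_a: tmp=-2, then tot=1, then ((b - c) > (c * a)) is false, then (((tot * tmp) - (-3 + tot)) == (8 + b)) is false, then res=0, then (i=2), then res=0, then (i=3), then res=0, then (i=4), then res=0, then (i=5), then res=0, then (i=6), then res=0, then (i=7), then res=0, then returns 0
eval_b: tmp=-1, then acc=-1, then (((tmp - 6) < (a * -5)) && ((c - c) > min(b, 9))) is true, then acc=-2, then returns 9
verdict: not equivalent; witness: a=-1, b=-1, c=-1


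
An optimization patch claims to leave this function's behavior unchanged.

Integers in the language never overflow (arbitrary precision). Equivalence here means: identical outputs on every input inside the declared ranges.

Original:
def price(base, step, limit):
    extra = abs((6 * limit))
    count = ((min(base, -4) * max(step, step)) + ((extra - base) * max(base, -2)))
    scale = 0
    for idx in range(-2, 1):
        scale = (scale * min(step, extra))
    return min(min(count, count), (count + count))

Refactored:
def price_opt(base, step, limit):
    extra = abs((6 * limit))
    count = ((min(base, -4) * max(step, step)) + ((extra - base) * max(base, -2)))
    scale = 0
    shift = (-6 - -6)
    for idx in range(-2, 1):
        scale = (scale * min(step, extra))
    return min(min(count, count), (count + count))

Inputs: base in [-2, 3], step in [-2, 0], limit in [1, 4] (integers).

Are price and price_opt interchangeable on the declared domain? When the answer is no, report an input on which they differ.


Comparing the listings, the differences include: local variable names differ, plus arithmetic usage differs, plus constant usage differs, plus statement counts differ.
As a probe, take base=1, step=-2, limit=1: price runs extra=6, then count=13, then scale=0, then (idx=-2), then scale=0, then (idx=-1), then scale=0, then (idx=0), then scale=0, then returns 13; price_opt runs extra=6, then count=13, then scale=0, then shift=0, then (idx=-2), then scale=0, then (idx=-1), then scale=0, then (idx=0), then scale=0, then returns 13; both end at 13.
Across all 72 domain points the two functions coincide.
verdict: equivalent


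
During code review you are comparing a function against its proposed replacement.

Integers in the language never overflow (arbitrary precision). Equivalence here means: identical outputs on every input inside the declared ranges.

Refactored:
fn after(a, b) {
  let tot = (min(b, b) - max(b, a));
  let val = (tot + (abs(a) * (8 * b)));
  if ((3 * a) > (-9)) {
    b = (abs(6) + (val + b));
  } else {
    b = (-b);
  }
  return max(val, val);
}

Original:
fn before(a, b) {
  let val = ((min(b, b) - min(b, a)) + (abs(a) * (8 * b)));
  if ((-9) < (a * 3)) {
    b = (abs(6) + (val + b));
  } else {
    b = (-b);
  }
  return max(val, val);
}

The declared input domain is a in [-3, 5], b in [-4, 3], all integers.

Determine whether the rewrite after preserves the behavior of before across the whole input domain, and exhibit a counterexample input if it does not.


At a=-3, b=-4: before gives -96, after gives -97.
verdict: not equivalent; witness: a=-3, b=-4


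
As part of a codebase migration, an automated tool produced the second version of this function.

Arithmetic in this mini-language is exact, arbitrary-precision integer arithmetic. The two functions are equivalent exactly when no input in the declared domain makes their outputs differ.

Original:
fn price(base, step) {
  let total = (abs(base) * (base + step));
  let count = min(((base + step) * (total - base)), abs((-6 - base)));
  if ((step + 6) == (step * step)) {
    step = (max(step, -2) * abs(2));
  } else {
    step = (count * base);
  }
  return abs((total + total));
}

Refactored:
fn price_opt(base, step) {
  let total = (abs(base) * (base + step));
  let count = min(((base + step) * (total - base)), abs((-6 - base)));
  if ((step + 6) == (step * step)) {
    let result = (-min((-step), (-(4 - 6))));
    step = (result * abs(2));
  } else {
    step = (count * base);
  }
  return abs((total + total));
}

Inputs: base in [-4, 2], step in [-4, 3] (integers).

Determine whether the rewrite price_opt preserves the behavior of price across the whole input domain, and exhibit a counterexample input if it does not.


The two are interchangeable: min/max/abs usage differs, and arithmetic usage differs, and constant usage differs, and statement counts differ, and local variable names differ, and every declared input agrees.
As a probe, take base=1, step=0: price runs total = 1; count = 0; ((step + 6) == (step * step)) -> false; step = 0; return 2; price_opt runs total = 1; count = 0; ((step + 6) == (step * step)) -> false; step = 0; return 2; both end at 2.
Across all 56 domain points the two functions coincide.
verdict: equivalent


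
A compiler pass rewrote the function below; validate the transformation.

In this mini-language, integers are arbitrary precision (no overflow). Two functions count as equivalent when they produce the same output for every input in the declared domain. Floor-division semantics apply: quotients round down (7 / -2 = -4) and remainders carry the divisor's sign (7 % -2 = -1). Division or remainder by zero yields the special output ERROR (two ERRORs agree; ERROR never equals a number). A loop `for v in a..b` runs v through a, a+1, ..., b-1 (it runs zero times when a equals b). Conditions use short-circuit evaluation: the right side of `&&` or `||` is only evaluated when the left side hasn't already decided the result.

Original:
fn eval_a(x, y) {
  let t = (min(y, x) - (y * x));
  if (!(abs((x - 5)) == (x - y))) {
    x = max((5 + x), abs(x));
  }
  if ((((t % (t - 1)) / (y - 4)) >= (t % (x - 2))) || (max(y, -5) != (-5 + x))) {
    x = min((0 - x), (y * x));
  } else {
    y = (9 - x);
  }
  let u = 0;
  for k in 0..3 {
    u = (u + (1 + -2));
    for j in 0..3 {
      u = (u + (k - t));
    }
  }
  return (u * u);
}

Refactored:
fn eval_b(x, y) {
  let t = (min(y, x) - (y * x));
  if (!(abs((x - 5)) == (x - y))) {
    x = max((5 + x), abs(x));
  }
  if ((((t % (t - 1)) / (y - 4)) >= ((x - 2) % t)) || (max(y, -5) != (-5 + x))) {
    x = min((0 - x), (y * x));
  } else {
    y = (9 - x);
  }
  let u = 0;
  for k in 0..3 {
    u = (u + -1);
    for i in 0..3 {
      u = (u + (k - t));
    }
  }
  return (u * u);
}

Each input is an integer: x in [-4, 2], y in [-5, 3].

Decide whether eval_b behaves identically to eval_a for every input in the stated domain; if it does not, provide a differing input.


x=-4, y=1 yields 36 from eval_a but ERROR from eval_b.
verdict: not equivalent; witness: x=-4, y=1


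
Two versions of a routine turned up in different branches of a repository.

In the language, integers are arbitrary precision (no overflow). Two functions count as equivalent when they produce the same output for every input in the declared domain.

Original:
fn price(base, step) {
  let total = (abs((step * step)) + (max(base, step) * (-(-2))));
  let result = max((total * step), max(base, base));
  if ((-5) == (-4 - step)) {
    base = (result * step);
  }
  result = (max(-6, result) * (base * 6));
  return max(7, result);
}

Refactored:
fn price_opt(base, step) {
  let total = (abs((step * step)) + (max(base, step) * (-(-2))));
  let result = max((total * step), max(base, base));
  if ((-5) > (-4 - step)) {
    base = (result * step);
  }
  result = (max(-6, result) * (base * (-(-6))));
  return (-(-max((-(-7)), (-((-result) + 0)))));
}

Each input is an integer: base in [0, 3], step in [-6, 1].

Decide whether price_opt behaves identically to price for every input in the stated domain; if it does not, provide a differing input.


Consider the input base=0, step=1.
price: total = 3; result = 3; ((-5) == (-4 - step)) -> true; base = 3; result = 54; return 54
price_opt: total = 3; result = 3; ((-5) > (-4 - step)) -> false; result = 0; return 7
54 != 7, so the rewrite changes behavior.
verdict: not equivalent; witness: base=0, step=1


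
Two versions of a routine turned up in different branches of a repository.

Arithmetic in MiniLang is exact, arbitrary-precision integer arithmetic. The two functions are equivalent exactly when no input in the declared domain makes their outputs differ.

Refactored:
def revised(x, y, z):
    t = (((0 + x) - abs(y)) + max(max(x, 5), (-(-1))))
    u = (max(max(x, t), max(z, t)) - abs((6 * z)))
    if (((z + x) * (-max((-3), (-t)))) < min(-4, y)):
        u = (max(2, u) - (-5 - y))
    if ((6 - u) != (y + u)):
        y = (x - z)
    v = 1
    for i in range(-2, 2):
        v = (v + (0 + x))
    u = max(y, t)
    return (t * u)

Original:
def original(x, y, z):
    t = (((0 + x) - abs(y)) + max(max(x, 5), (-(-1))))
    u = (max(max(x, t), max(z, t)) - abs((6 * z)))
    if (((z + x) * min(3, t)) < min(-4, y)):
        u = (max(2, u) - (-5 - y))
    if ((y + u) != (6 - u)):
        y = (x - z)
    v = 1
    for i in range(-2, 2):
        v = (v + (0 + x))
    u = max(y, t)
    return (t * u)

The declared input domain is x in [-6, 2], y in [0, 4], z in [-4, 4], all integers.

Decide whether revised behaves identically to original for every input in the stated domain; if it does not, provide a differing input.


Differences: min/max/abs usage differs — yet all 405 inputs agree.
verdict: equivalent


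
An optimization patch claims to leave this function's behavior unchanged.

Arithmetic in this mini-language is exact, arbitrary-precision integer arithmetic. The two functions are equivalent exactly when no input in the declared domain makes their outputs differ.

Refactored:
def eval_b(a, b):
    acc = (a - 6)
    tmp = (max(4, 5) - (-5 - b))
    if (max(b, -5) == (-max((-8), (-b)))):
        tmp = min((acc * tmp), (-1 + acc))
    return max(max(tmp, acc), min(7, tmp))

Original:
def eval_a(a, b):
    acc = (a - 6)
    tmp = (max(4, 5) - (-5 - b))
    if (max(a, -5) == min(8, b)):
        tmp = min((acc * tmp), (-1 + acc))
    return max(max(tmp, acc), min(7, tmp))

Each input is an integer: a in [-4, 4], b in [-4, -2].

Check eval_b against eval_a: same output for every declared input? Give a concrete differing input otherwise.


These are not equivalent — on a=-4, b=-3 the outputs split (7 vs -10).
eval_a: acc becomes -10; next tmp becomes 7; next (max(a, -5) == min(8, b)) evaluates to false; next final value 7
eval_b: acc becomes -10; next tmp becomes 7; next (max(b, -5) == (-max((-8), (-b)))) evaluates to true; next tmp becomes -70; next final value -10
verdict: not equivalent; witness: a=-4, b=-3


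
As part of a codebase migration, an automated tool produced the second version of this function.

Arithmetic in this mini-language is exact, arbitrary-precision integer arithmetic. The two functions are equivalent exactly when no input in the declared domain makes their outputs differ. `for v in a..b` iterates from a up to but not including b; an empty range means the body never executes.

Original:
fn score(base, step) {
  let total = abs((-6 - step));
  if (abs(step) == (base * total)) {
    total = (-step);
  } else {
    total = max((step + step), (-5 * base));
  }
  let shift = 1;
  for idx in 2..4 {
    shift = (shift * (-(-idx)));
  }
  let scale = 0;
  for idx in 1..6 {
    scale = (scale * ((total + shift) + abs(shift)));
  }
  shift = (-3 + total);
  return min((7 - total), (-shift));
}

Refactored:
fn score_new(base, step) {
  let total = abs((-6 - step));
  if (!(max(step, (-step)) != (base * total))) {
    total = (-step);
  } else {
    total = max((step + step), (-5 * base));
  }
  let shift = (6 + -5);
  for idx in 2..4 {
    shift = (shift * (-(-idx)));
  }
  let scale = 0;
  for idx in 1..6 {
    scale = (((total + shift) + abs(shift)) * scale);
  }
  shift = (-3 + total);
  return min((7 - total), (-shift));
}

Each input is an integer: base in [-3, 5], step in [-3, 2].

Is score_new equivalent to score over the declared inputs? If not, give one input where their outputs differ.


Side by side, the visible changes include: constant usage differs; and comparison usage differs; and min/max/abs usage differs; and boolean connective usage differs; and arithmetic usage differs.
As a probe, take base=-1, step=0: score runs total becomes 6; next (abs(step) == (base * total)) evaluates to false; next total becomes 5; next shift becomes 1; next at idx=2:; next shift becomes 2; next at idx=3:; next shift becomes 6; next scale becomes 0; next at idx=1:; next scale becomes 0; next at idx=2:; next scale becomes 0; next at idx=3:; next scale becomes 0; next at idx=4:; next scale becomes 0; next at idx=5:; next scale becomes 0; next shift becomes 2; next final value -2; score_new runs total becomes 6; next (!(max(step, (-step)) != (base * total))) evaluates to false; next total becomes 5; next shift becomes 1; next at idx=2:; next shift becomes 2; next at idx=3:; next shift becomes 6; next scale becomes 0; next at idx=1:; next scale becomes 0; next at idx=2:; next scale becomes 0; next at idx=3:; next scale becomes 0; next at idx=4:; next scale becomes 0; next at idx=5:; next scale becomes 0; next shift becomes 2; next final value -2; both end at -2.
Every one of the 54 inputs gives matching results.
verdict: equivalent
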